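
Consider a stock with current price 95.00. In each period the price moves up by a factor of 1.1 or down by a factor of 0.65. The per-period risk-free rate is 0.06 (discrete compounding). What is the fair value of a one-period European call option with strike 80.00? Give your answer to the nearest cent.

Risk-neutral probability p = (1 + 0.06 − 0.65)/(1.1 − 0.65) = 0.4100/0.4500 = 0.9111
Terminal stock prices: S_u = 104.5, S_d = 61.75
Terminal payoffs (S − K): max(24.5, 0) = 24.5, max(-18.25, 0) = 0
Node 0 (S = 95): V_0 = 1/1.06·[0.9111·24.5000 + 0.0889·0.0000] = 21.0587

21.06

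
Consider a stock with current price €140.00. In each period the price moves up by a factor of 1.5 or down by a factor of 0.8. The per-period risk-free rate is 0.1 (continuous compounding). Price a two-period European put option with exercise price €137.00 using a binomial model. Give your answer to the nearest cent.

€12.35

Risk-neutral probability p = (e^0.1 − 0.8)/(1.5 − 0.8) = 0.3052/0.7000 = 0.4360
Terminal stock prices: S_uu = 315, S_ud = 168, S_dd = 89.6
Terminal payoffs (K − S): max(-178, 0) = 0, max(-31, 0) = 0, max(47.4, 0) = 47.4
Node u (S = 210): V_u = e^(−0.1)·[0.4360·0.0000 + 0.5640·0.0000] = 0.0000
Node d (S = 112): V_d = e^(−0.1)·[0.4360·0.0000 + 0.5640·47.4000] = 24.1913
Node 0 (S = 140): V_0 = e^(−0.1)·[0.4360·0.0000 + 0.5640·24.1913] = 12.3464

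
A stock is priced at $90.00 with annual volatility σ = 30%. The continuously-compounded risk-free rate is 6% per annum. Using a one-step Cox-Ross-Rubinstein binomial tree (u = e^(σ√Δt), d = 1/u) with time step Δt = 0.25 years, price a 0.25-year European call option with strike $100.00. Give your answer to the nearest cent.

CRR parameters: u = e^(σ√Δt) = e^(0.3·√0.25) = 1.1618, d = 1/u = 0.8607
Per-period rate: rΔt = 0.06·0.25 = 0.015, so R = e^0.015 = 1.0151
Risk-neutral probability p = (e^0.015 − 0.8607)/(1.1618 − 0.8607) = 0.1544/0.3011 = 0.5128
Terminal stock prices: S_u = 104.6, S_d = 77.46
Terminal payoffs (S − K): max(4.565, 0) = 4.565, max(-22.54, 0) = 0
Node 0 (S = 90): V_0 = e^(−0.015)·[0.5128·4.5651 + 0.4872·0.0000] = 2.3059

$2.31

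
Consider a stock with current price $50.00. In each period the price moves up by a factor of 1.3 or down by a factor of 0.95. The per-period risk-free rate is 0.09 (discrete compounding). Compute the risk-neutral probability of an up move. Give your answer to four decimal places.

p = 0.4000

Risk-neutral probability p = (1 + 0.09 − 0.95)/(1.3 − 0.95) = 0.1400/0.3500 = 0.4000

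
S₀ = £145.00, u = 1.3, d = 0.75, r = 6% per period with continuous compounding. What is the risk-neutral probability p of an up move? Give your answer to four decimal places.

p = 0.5670

Risk-neutral probability p = (e^0.06 − 0.75)/(1.3 − 0.75) = 0.3118/0.5500 = 0.5670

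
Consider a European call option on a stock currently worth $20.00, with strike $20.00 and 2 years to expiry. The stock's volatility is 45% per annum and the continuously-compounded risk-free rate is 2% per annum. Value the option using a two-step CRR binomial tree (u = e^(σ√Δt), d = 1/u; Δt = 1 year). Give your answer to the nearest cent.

$4.74

CRR parameters: u = e^(σ√Δt) = e^(0.45·√1) = 1.5683, d = 1/u = 0.6376
Per-period rate: rΔt = 0.02·1 = 0.02, so R = e^0.02 = 1.0202
Risk-neutral probability p = (e^0.02 − 0.6376)/(1.5683 − 0.6376) = 0.3826/0.9307 = 0.4111
Terminal stock prices: S_uu = 49.19, S_ud = 20, S_dd = 8.131
Terminal payoffs (S − K): max(29.19, 0) = 29.19, max(0, 0) = 0, max(-11.87, 0) = 0
Node u (S = 31.37): V_u = e^(−0.02)·[0.4111·29.1921 + 0.5889·0.0000] = 11.7623
Node d (S = 12.75): V_d = e^(−0.02)·[0.4111·0.0000 + 0.5889·0.0000] = 0.0000
Node 0 (S = 20): V_0 = e^(−0.02)·[0.4111·11.7623 + 0.5889·0.0000] = 4.7393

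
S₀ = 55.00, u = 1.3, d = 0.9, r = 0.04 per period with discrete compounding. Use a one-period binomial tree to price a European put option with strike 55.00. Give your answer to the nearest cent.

Risk-neutral probability p = (1 + 0.04 − 0.9)/(1.3 − 0.9) = 0.1400/0.4000 = 0.3500
Terminal stock prices: S_u = 71.5, S_d = 49.5
Terminal payoffs (K − S): max(-16.5, 0) = 0, max(5.5, 0) = 5.5
Node 0 (S = 55): V_0 = 1/1.04·[0.3500·0.0000 + 0.6500·5.5000] = 3.4375

3.44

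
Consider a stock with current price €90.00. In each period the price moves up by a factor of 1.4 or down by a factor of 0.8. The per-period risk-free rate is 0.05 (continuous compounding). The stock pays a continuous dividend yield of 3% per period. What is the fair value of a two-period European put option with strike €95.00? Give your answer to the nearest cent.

€13.56

Per-period risk-free factor R = e^0.05 = 1.0513; dividend-adjusted growth = e^(0.05−0.03) = 1.0202.
Risk-neutral probability p = (1.0202 − 0.8)/(1.4 − 0.8) = 0.2202/0.6000 = 0.3670
Terminal stock prices: S_uu = 176.4, S_ud = 100.8, S_dd = 57.6
Terminal payoffs (K − S): max(-81.4, 0) = 0, max(-5.8, 0) = 0, max(37.4, 0) = 37.4
Node u (S = 126): V_u = e^(−0.05)·[0.3670·0.0000 + 0.6330·0.0000] = 0.0000
Node d (S = 72): V_d = e^(−0.05)·[0.3670·0.0000 + 0.6330·37.4000] = 22.5195
Node 0 (S = 90): V_0 = e^(−0.05)·[0.3670·0.0000 + 0.6330·22.5195] = 13.5596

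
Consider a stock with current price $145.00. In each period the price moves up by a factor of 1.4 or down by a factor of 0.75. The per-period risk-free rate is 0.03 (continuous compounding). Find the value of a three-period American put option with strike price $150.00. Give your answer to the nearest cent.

Risk-neutral probability p = (e^0.03 − 0.75)/(1.4 − 0.75) = 0.2805/0.6500 = 0.4315
Terminal stock prices: S_uuu = 397.9, S_uud = 213.1, S_udd = 114.2, S_ddd = 61.17
Terminal payoffs (K − S): max(-247.9, 0) = 0, max(-63.15, 0) = 0, max(35.81, 0) = 35.81, max(88.83, 0) = 88.83
Node uu (S = 284.2): continuation = e^(−0.03)·[0.4315·0.0000 + 0.5685·0.0000] = 0.0000; exercise value = 0.0000 ≤ continuation, so V_uu = 0.0000
Node ud (S = 152.2): continuation = e^(−0.03)·[0.4315·0.0000 + 0.5685·35.8125] = 19.7588; exercise value = 0.0000 ≤ continuation, so V_ud = 19.7588
Node dd (S = 81.56): continuation = e^(−0.03)·[0.4315·35.8125 + 0.5685·88.8281] = 64.0043; exercise value = 68.4375 > continuation, so V_dd = 68.4375 (exercise)
Node u (S = 203): continuation = e^(−0.03)·[0.4315·0.0000 + 0.5685·19.7588] = 10.9015; exercise value = 0.0000 ≤ continuation, so V_u = 10.9015
Node d (S = 108.8): continuation = e^(−0.03)·[0.4315·19.7588 + 0.5685·68.4375] = 46.0323; exercise value = 41.2500 ≤ continuation, so V_d = 46.0323
Node 0 (S = 145): continuation = e^(−0.03)·[0.4315·10.9015 + 0.5685·46.0323] = 29.9620; exercise value = 5.0000 ≤ continuation, so V_0 = 29.9620

$29.96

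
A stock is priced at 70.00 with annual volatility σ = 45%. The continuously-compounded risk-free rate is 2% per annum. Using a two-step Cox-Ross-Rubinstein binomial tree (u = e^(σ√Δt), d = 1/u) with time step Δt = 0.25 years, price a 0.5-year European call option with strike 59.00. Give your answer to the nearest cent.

CRR parameters: u = e^(σ√Δt) = e^(0.45·√0.25) = 1.2523, d = 1/u = 0.7985
Per-period rate: rΔt = 0.02·0.25 = 0.005, so R = e^0.005 = 1.0050
Risk-neutral probability p = (e^0.005 − 0.7985)/(1.2523 − 0.7985) = 0.2065/0.4538 = 0.4550
Terminal stock prices: S_uu = 109.8, S_ud = 70, S_dd = 44.63
Terminal payoffs (S − K): max(50.78, 0) = 50.78, max(11, 0) = 11, max(-14.37, 0) = 0
Node u (S = 87.66): V_u = e^(−0.005)·[0.4550·50.7819 + 0.5450·11.0000] = 28.9569
Node d (S = 55.9): V_d = e^(−0.005)·[0.4550·11.0000 + 0.5450·0.0000] = 4.9804
Node 0 (S = 70): V_0 = e^(−0.005)·[0.4550·28.9569 + 0.5450·4.9804] = 15.8112

15.81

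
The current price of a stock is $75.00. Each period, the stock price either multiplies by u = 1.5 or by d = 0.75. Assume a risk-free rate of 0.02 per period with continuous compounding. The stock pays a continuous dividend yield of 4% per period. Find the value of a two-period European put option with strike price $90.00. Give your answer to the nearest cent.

Per-period risk-free factor R = e^0.02 = 1.0202; dividend-adjusted growth = e^(0.02−0.04) = 0.9802.
Risk-neutral probability p = (0.9802 − 0.75)/(1.5 − 0.75) = 0.2302/0.7500 = 0.3069
Terminal stock prices: S_uu = 168.8, S_ud = 84.38, S_dd = 42.19
Terminal payoffs (K − S): max(-78.75, 0) = 0, max(5.625, 0) = 5.625, max(47.81, 0) = 47.81
Node u (S = 112.5): V_u = e^(−0.02)·[0.3069·0.0000 + 0.6931·5.6250] = 3.8213
Node d (S = 56.25): V_d = e^(−0.02)·[0.3069·5.6250 + 0.6931·47.8125] = 34.1735
Node 0 (S = 75): V_0 = e^(−0.02)·[0.3069·3.8213 + 0.6931·34.1735] = 24.3652

$24.37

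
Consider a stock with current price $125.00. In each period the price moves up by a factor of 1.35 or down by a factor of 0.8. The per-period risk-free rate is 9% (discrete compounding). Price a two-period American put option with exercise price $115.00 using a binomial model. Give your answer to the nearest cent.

Risk-neutral probability p = (1 + 0.09 − 0.8)/(1.35 − 0.8) = 0.2900/0.5500 = 0.5273
Terminal stock prices: S_uu = 227.8, S_ud = 135, S_dd = 80
Terminal payoffs (K − S): max(-112.8, 0) = 0, max(-20, 0) = 0, max(35, 0) = 35
Node u (S = 168.8): continuation = 1/1.09·[0.5273·0.0000 + 0.4727·0.0000] = 0.0000; exercise value = 0.0000 ≤ continuation, so V_u = 0.0000
Node d (S = 100): continuation = 1/1.09·[0.5273·0.0000 + 0.4727·35.0000] = 15.1793; exercise value = 15.0000 ≤ continuation, so V_d = 15.1793
Node 0 (S = 125): continuation = 1/1.09·[0.5273·0.0000 + 0.4727·15.1793] = 6.5832; exercise value = 0.0000 ≤ continuation, so V_0 = 6.5832

$6.58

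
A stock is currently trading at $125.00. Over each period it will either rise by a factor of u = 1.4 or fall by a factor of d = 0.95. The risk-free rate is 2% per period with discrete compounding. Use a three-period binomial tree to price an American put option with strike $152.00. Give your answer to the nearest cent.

Risk-neutral probability p = (1 + 0.02 − 0.95)/(1.4 − 0.95) = 0.0700/0.4500 = 0.1556
Terminal stock prices: S_uuu = 343, S_uud = 232.7, S_udd = 157.9, S_ddd = 107.2
Terminal payoffs (K − S): max(-191, 0) = 0, max(-80.75, 0) = 0, max(-5.938, 0) = 0, max(44.83, 0) = 44.83
Node uu (S = 245): continuation = 1/1.02·[0.1556·0.0000 + 0.8444·0.0000] = 0.0000; exercise value = 0.0000 ≤ continuation, so V_uu = 0.0000
Node ud (S = 166.2): continuation = 1/1.02·[0.1556·0.0000 + 0.8444·0.0000] = 0.0000; exercise value = 0.0000 ≤ continuation, so V_ud = 0.0000
Node dd (S = 112.8): continuation = 1/1.02·[0.1556·0.0000 + 0.8444·44.8281] = 37.1126; exercise value = 39.1875 > continuation, so V_dd = 39.1875 (exercise)
Node u (S = 175): continuation = 1/1.02·[0.1556·0.0000 + 0.8444·0.0000] = 0.0000; exercise value = 0.0000 ≤ continuation, so V_u = 0.0000
Node d (S = 118.8): continuation = 1/1.02·[0.1556·0.0000 + 0.8444·39.1875] = 32.4428; exercise value = 33.2500 > continuation, so V_d = 33.2500 (exercise)
Node 0 (S = 125): continuation = 1/1.02·[0.1556·0.0000 + 0.8444·33.2500] = 27.5272; exercise value = 27.0000 ≤ continuation, so V_0 = 27.5272

$27.53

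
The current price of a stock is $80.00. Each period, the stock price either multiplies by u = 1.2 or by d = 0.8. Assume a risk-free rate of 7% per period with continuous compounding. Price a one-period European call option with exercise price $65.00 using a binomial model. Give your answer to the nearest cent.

Risk-neutral probability p = (e^0.07 − 0.8)/(1.2 − 0.8) = 0.2725/0.4000 = 0.6813
Terminal stock prices: S_u = 96, S_d = 64
Terminal payoffs (S − K): max(31, 0) = 31, max(-1, 0) = 0
Node 0 (S = 80): V_0 = e^(−0.07)·[0.6813·31.0000 + 0.3187·0.0000] = 19.6916

$19.69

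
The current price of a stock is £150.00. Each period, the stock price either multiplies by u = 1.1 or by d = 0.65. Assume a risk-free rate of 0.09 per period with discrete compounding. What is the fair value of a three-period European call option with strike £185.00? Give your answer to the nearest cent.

£10.57

Risk-neutral probability p = (1 + 0.09 − 0.65)/(1.1 − 0.65) = 0.4400/0.4500 = 0.9778
Terminal stock prices: S_uuu = 199.7, S_uud = 118, S_udd = 69.71, S_ddd = 41.19
Terminal payoffs (S − K): max(14.65, 0) = 14.65, max(-67.02, 0) = 0, max(-115.3, 0) = 0, max(-143.8, 0) = 0
Node uu (S = 181.5): V_uu = 1/1.09·[0.9778·14.6500 + 0.0222·0.0000] = 13.1417
Node ud (S = 107.2): V_ud = 1/1.09·[0.9778·0.0000 + 0.0222·0.0000] = 0.0000
Node dd (S = 63.38): V_dd = 1/1.09·[0.9778·0.0000 + 0.0222·0.0000] = 0.0000
Node u (S = 165): V_u = 1/1.09·[0.9778·13.1417 + 0.0222·0.0000] = 11.7887
Node d (S = 97.5): V_d = 1/1.09·[0.9778·0.0000 + 0.0222·0.0000] = 0.0000
Node 0 (S = 150): V_0 = 1/1.09·[0.9778·11.7887 + 0.0222·0.0000] = 10.5750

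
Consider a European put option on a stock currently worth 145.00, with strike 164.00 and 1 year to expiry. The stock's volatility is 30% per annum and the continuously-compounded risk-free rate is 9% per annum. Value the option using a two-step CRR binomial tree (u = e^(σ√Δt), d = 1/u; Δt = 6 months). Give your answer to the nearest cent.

CRR parameters: u = e^(σ√Δt) = e^(0.3·√0.5) = 1.2363, d = 1/u = 0.8089
Per-period rate: rΔt = 0.09·0.5 = 0.045, so R = e^0.045 = 1.0460
Risk-neutral probability p = (e^0.045 − 0.8089)/(1.2363 − 0.8089) = 0.2372/0.4275 = 0.5548
Terminal stock prices: S_uu = 221.6, S_ud = 145, S_dd = 94.87
Terminal payoffs (K − S): max(-57.63, 0) = 0, max(19, 0) = 19, max(69.13, 0) = 69.13
Node u (S = 179.3): V_u = e^(−0.045)·[0.5548·0.0000 + 0.4452·19.0000] = 8.0858
Node d (S = 117.3): V_d = e^(−0.045)·[0.5548·19.0000 + 0.4452·69.1336] = 39.4992
Node 0 (S = 145): V_0 = e^(−0.045)·[0.5548·8.0858 + 0.4452·39.4992] = 21.0985

21.10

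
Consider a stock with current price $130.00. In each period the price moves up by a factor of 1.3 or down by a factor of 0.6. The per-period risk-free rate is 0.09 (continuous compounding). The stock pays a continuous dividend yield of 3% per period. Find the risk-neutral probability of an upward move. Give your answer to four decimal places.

Per-period risk-free factor R = e^0.09 = 1.0942; dividend-adjusted growth = e^(0.09−0.03) = 1.0618.
Risk-neutral probability p = (1.0618 − 0.6)/(1.3 − 0.6) = 0.4618/0.7000 = 0.6598

p = 0.6598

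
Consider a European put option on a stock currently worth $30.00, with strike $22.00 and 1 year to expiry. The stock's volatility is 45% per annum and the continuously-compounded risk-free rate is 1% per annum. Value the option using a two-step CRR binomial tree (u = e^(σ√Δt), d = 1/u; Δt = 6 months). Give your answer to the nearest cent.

CRR parameters: u = e^(σ√Δt) = e^(0.45·√0.5) = 1.3746, d = 1/u = 0.7275
Per-period rate: rΔt = 0.01·0.5 = 0.005, so R = e^0.005 = 1.0050
Risk-neutral probability p = (e^0.005 − 0.7275)/(1.3746 − 0.7275) = 0.2776/0.6472 = 0.4289
Terminal stock prices: S_uu = 56.69, S_ud = 30, S_dd = 15.88
Terminal payoffs (K − S): max(-34.69, 0) = 0, max(-8, 0) = 0, max(6.124, 0) = 6.124
Node u (S = 41.24): V_u = e^(−0.005)·[0.4289·0.0000 + 0.5711·0.0000] = 0.0000
Node d (S = 21.82): V_d = e^(−0.005)·[0.4289·0.0000 + 0.5711·6.1241] = 3.4803
Node 0 (S = 30): V_0 = e^(−0.005)·[0.4289·0.0000 + 0.5711·3.4803] = 1.9778

$1.98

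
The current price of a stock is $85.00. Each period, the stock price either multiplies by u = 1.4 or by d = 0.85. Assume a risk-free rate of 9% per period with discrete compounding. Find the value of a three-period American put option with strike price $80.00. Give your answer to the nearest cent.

Risk-neutral probability p = (1 + 0.09 − 0.85)/(1.4 − 0.85) = 0.2400/0.5500 = 0.4364
Terminal stock prices: S_uuu = 233.2, S_uud = 141.6, S_udd = 85.98, S_ddd = 52.2
Terminal payoffs (K − S): max(-153.2, 0) = 0, max(-61.61, 0) = 0, max(-5.977, 0) = 0, max(27.8, 0) = 27.8
Node uu (S = 166.6): continuation = 1/1.09·[0.4364·0.0000 + 0.5636·0.0000] = 0.0000; exercise value = 0.0000 ≤ continuation, so V_uu = 0.0000
Node ud (S = 101.1): continuation = 1/1.09·[0.4364·0.0000 + 0.5636·0.0000] = 0.0000; exercise value = 0.0000 ≤ continuation, so V_ud = 0.0000
Node dd (S = 61.41): continuation = 1/1.09·[0.4364·0.0000 + 0.5636·27.7994] = 14.3750; exercise value = 18.5875 > continuation, so V_dd = 18.5875 (exercise)
Node u (S = 119): continuation = 1/1.09·[0.4364·0.0000 + 0.5636·0.0000] = 0.0000; exercise value = 0.0000 ≤ continuation, so V_u = 0.0000
Node d (S = 72.25): continuation = 1/1.09·[0.4364·0.0000 + 0.5636·18.5875] = 9.6116; exercise value = 7.7500 ≤ continuation, so V_d = 9.6116
Node 0 (S = 85): continuation = 1/1.09·[0.4364·0.0000 + 0.5636·9.6116] = 4.9701; exercise value = 0.0000 ≤ continuation, so V_0 = 4.9701

$4.97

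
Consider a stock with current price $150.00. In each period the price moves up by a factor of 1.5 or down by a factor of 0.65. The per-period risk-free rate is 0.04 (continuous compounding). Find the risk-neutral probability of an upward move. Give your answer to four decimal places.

p = 0.4598

Risk-neutral probability p = (e^0.04 − 0.65)/(1.5 − 0.65) = 0.3908/0.8500 = 0.4598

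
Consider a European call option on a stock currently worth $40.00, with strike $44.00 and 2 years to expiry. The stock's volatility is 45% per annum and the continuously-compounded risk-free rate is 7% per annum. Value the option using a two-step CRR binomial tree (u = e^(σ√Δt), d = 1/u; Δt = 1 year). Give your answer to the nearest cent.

CRR parameters: u = e^(σ√Δt) = e^(0.45·√1) = 1.5683, d = 1/u = 0.6376
Per-period rate: rΔt = 0.07·1 = 0.07, so R = e^0.07 = 1.0725
Risk-neutral probability p = (e^0.07 − 0.6376)/(1.5683 − 0.6376) = 0.4349/0.9307 = 0.4673
Terminal stock prices: S_uu = 98.38, S_ud = 40, S_dd = 16.26
Terminal payoffs (S − K): max(54.38, 0) = 54.38, max(-4, 0) = 0, max(-27.74, 0) = 0
Node u (S = 62.73): V_u = e^(−0.07)·[0.4673·54.3841 + 0.5327·0.0000] = 23.6940
Node d (S = 25.51): V_d = e^(−0.07)·[0.4673·0.0000 + 0.5327·0.0000] = 0.0000
Node 0 (S = 40): V_0 = e^(−0.07)·[0.4673·23.6940 + 0.5327·0.0000] = 10.3230

$10.32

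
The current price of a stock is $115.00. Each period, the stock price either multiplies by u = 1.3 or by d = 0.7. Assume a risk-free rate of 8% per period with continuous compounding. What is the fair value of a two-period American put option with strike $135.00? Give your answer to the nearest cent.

$24.14

Risk-neutral probability p = (e^0.08 − 0.7)/(1.3 − 0.7) = 0.3833/0.6000 = 0.6388
Terminal stock prices: S_uu = 194.4, S_ud = 104.6, S_dd = 56.35
Terminal payoffs (K − S): max(-59.35, 0) = 0, max(30.35, 0) = 30.35, max(78.65, 0) = 78.65
Node u (S = 149.5): continuation = e^(−0.08)·[0.6388·0.0000 + 0.3612·30.3500] = 10.1193; exercise value = 0.0000 ≤ continuation, so V_u = 10.1193
Node d (S = 80.5): continuation = e^(−0.08)·[0.6388·30.3500 + 0.3612·78.6500] = 44.1207; exercise value = 54.5000 > continuation, so V_d = 54.5000 (exercise)
Node 0 (S = 115): continuation = e^(−0.08)·[0.6388·10.1193 + 0.3612·54.5000] = 24.1386; exercise value = 20.0000 ≤ continuation, so V_0 = 24.1386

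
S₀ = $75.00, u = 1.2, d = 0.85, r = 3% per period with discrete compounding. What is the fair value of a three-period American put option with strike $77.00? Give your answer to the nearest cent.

$7.73

Risk-neutral probability p = (1 + 0.03 − 0.85)/(1.2 − 0.85) = 0.1800/0.3500 = 0.5143
Terminal stock prices: S_uuu = 129.6, S_uud = 91.8, S_udd = 65.02, S_ddd = 46.06
Terminal payoffs (K − S): max(-52.6, 0) = 0, max(-14.8, 0) = 0, max(11.98, 0) = 11.98, max(30.94, 0) = 30.94
Node uu (S = 108): continuation = 1/1.03·[0.5143·0.0000 + 0.4857·0.0000] = 0.0000; exercise value = 0.0000 ≤ continuation, so V_uu = 0.0000
Node ud (S = 76.5): continuation = 1/1.03·[0.5143·0.0000 + 0.4857·11.9750] = 5.6470; exercise value = 0.5000 ≤ continuation, so V_ud = 5.6470
Node dd (S = 54.19): continuation = 1/1.03·[0.5143·11.9750 + 0.4857·30.9406] = 20.5698; exercise value = 22.8125 > continuation, so V_dd = 22.8125 (exercise)
Node u (S = 90): continuation = 1/1.03·[0.5143·0.0000 + 0.4857·5.6470] = 2.6629; exercise value = 0.0000 ≤ continuation, so V_u = 2.6629
Node d (S = 63.75): continuation = 1/1.03·[0.5143·5.6470 + 0.4857·22.8125] = 13.5772; exercise value = 13.2500 ≤ continuation, so V_d = 13.5772
Node 0 (S = 75): continuation = 1/1.03·[0.5143·2.6629 + 0.4857·13.5772] = 7.7322; exercise value = 2.0000 ≤ continuation, so V_0 = 7.7322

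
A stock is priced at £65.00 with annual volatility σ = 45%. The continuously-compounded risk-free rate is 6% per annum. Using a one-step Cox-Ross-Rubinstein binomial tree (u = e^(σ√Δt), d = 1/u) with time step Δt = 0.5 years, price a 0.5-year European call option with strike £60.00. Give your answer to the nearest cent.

CRR parameters: u = e^(σ√Δt) = e^(0.45·√0.5) = 1.3746, d = 1/u = 0.7275
Per-period rate: rΔt = 0.06·0.5 = 0.03, so R = e^0.03 = 1.0305
Risk-neutral probability p = (e^0.03 − 0.7275)/(1.3746 − 0.7275) = 0.3030/0.6472 = 0.4682
Terminal stock prices: S_u = 89.35, S_d = 47.28
Terminal payoffs (S − K): max(29.35, 0) = 29.35, max(-12.72, 0) = 0
Node 0 (S = 65): V_0 = e^(−0.03)·[0.4682·29.3522 + 0.5318·0.0000] = 13.3357

£13.34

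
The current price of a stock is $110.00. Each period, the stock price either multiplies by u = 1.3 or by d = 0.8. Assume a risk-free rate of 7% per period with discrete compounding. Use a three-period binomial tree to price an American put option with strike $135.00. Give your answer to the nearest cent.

$25.00

Risk-neutral probability p = (1 + 0.07 − 0.8)/(1.3 − 0.8) = 0.2700/0.5000 = 0.5400
Terminal stock prices: S_uuu = 241.7, S_uud = 148.7, S_udd = 91.52, S_ddd = 56.32
Terminal payoffs (K − S): max(-106.7, 0) = 0, max(-13.72, 0) = 0, max(43.48, 0) = 43.48, max(78.68, 0) = 78.68
Node uu (S = 185.9): continuation = 1/1.07·[0.5400·0.0000 + 0.4600·0.0000] = 0.0000; exercise value = 0.0000 ≤ continuation, so V_uu = 0.0000
Node ud (S = 114.4): continuation = 1/1.07·[0.5400·0.0000 + 0.4600·43.4800] = 18.6923; exercise value = 20.6000 > continuation, so V_ud = 20.6000 (exercise)
Node dd (S = 70.4): continuation = 1/1.07·[0.5400·43.4800 + 0.4600·78.6800] = 55.7682; exercise value = 64.6000 > continuation, so V_dd = 64.6000 (exercise)
Node u (S = 143): continuation = 1/1.07·[0.5400·0.0000 + 0.4600·20.6000] = 8.8561; exercise value = 0.0000 ≤ continuation, so V_u = 8.8561
Node d (S = 88): continuation = 1/1.07·[0.5400·20.6000 + 0.4600·64.6000] = 38.1682; exercise value = 47.0000 > continuation, so V_d = 47.0000 (exercise)
Node 0 (S = 110): continuation = 1/1.07·[0.5400·8.8561 + 0.4600·47.0000] = 24.6750; exercise value = 25.0000 > continuation, so V_0 = 25.0000 (exercise)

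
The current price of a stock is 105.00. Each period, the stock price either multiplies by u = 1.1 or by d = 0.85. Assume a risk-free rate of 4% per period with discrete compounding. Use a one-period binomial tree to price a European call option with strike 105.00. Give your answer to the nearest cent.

7.67

Risk-neutral probability p = (1 + 0.04 − 0.85)/(1.1 − 0.85) = 0.1900/0.2500 = 0.7600
Terminal stock prices: S_u = 115.5, S_d = 89.25
Terminal payoffs (S − K): max(10.5, 0) = 10.5, max(-15.75, 0) = 0
Node 0 (S = 105): V_0 = 1/1.04·[0.7600·10.5000 + 0.2400·0.0000] = 7.6731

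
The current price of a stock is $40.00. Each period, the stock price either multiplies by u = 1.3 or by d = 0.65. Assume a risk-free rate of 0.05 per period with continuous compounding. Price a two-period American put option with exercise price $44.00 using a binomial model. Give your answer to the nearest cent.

Risk-neutral probability p = (e^0.05 − 0.65)/(1.3 − 0.65) = 0.4013/0.6500 = 0.6173
Terminal stock prices: S_uu = 67.6, S_ud = 33.8, S_dd = 16.9
Terminal payoffs (K − S): max(-23.6, 0) = 0, max(10.2, 0) = 10.2, max(27.1, 0) = 27.1
Node u (S = 52): continuation = e^(−0.05)·[0.6173·0.0000 + 0.3827·10.2000] = 3.7128; exercise value = 0.0000 ≤ continuation, so V_u = 3.7128
Node d (S = 26): continuation = e^(−0.05)·[0.6173·10.2000 + 0.3827·27.1000] = 15.8541; exercise value = 18.0000 > continuation, so V_d = 18.0000 (exercise)
Node 0 (S = 40): continuation = e^(−0.05)·[0.6173·3.7128 + 0.3827·18.0000] = 8.7322; exercise value = 4.0000 ≤ continuation, so V_0 = 8.7322

$8.73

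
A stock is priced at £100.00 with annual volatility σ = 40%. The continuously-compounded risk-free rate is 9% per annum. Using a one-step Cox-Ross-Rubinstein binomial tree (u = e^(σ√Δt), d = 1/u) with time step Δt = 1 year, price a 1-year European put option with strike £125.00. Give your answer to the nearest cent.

CRR parameters: u = e^(σ√Δt) = e^(0.4·√1) = 1.4918, d = 1/u = 0.6703
Per-period rate: rΔt = 0.09·1 = 0.09, so R = e^0.09 = 1.0942
Risk-neutral probability p = (e^0.09 − 0.6703)/(1.4918 − 0.6703) = 0.4239/0.8215 = 0.5159
Terminal stock prices: S_u = 149.2, S_d = 67.03
Terminal payoffs (K − S): max(-24.18, 0) = 0, max(57.97, 0) = 57.97
Node 0 (S = 100): V_0 = e^(−0.09)·[0.5159·0.0000 + 0.4841·57.9680] = 25.6444

£25.64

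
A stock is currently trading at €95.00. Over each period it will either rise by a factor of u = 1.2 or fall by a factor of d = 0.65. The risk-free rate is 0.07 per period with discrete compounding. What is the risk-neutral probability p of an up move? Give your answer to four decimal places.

Risk-neutral probability p = (1 + 0.07 − 0.65)/(1.2 − 0.65) = 0.4200/0.5500 = 0.7636

p = 0.7636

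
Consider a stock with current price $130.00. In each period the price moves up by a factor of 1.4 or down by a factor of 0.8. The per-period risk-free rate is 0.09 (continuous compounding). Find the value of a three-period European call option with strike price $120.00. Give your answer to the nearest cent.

Risk-neutral probability p = (e^0.09 − 0.8)/(1.4 − 0.8) = 0.2942/0.6000 = 0.4903
Terminal stock prices: S_uuu = 356.7, S_uud = 203.8, S_udd = 116.5, S_ddd = 66.56
Terminal payoffs (S − K): max(236.7, 0) = 236.7, max(83.84, 0) = 83.84, max(-3.52, 0) = 0, max(-53.44, 0) = 0
Node uu (S = 254.8): V_uu = e^(−0.09)·[0.4903·236.7200 + 0.5097·83.8400] = 145.1283
Node ud (S = 145.6): V_ud = e^(−0.09)·[0.4903·83.8400 + 0.5097·0.0000] = 37.5680
Node dd (S = 83.2): V_dd = e^(−0.09)·[0.4903·0.0000 + 0.5097·0.0000] = 0.0000
Node u (S = 182): V_u = e^(−0.09)·[0.4903·145.1283 + 0.5097·37.5680] = 82.5314
Node d (S = 104): V_d = e^(−0.09)·[0.4903·37.5680 + 0.5097·0.0000] = 16.8339
Node 0 (S = 130): V_0 = e^(−0.09)·[0.4903·82.5314 + 0.5097·16.8339] = 44.8236

$44.82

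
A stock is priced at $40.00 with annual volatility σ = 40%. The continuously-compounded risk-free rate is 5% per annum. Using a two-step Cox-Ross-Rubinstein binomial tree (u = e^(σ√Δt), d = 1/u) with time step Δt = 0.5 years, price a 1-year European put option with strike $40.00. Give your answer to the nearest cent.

CRR parameters: u = e^(σ√Δt) = e^(0.4·√0.5) = 1.3269, d = 1/u = 0.7536
Per-period rate: rΔt = 0.05·0.5 = 0.025, so R = e^0.025 = 1.0253
Risk-neutral probability p = (e^0.025 − 0.7536)/(1.3269 − 0.7536) = 0.2717/0.5733 = 0.4739
Terminal stock prices: S_uu = 70.43, S_ud = 40, S_dd = 22.72
Terminal payoffs (K − S): max(-30.43, 0) = 0, max(0, 0) = 0, max(17.28, 0) = 17.28
Node u (S = 53.08): V_u = e^(−0.025)·[0.4739·0.0000 + 0.5261·0.0000] = 0.0000
Node d (S = 30.15): V_d = e^(−0.025)·[0.4739·0.0000 + 0.5261·17.2812] = 8.8669
Node 0 (S = 40): V_0 = e^(−0.025)·[0.4739·0.0000 + 0.5261·8.8669] = 4.5495

$4.55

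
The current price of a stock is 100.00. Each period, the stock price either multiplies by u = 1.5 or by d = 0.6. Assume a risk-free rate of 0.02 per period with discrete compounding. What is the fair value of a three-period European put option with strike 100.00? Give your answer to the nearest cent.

28.47

Risk-neutral probability p = (1 + 0.02 − 0.6)/(1.5 − 0.6) = 0.4200/0.9000 = 0.4667
Terminal stock prices: S_uuu = 337.5, S_uud = 135, S_udd = 54, S_ddd = 21.6
Terminal payoffs (K − S): max(-237.5, 0) = 0, max(-35, 0) = 0, max(46, 0) = 46, max(78.4, 0) = 78.4
Node uu (S = 225): V_uu = 1/1.02·[0.4667·0.0000 + 0.5333·0.0000] = 0.0000
Node ud (S = 90): V_ud = 1/1.02·[0.4667·0.0000 + 0.5333·46.0000] = 24.0523
Node dd (S = 36): V_dd = 1/1.02·[0.4667·46.0000 + 0.5333·78.4000] = 62.0392
Node u (S = 150): V_u = 1/1.02·[0.4667·0.0000 + 0.5333·24.0523] = 12.5764
Node d (S = 60): V_d = 1/1.02·[0.4667·24.0523 + 0.5333·62.0392] = 43.4431
Node 0 (S = 100): V_0 = 1/1.02·[0.4667·12.5764 + 0.5333·43.4431] = 28.4692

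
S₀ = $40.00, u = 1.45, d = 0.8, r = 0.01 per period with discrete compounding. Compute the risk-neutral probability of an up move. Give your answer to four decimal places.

p = 0.3231

Risk-neutral probability p = (1 + 0.01 − 0.8)/(1.45 − 0.8) = 0.2100/0.6500 = 0.3231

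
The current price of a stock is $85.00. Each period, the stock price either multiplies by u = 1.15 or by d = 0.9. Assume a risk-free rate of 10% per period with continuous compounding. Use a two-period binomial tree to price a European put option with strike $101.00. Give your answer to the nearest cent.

Risk-neutral probability p = (e^0.1 − 0.9)/(1.15 − 0.9) = 0.2052/0.2500 = 0.8207
Terminal stock prices: S_uu = 112.4, S_ud = 87.97, S_dd = 68.85
Terminal payoffs (K − S): max(-11.41, 0) = 0, max(13.03, 0) = 13.03, max(32.15, 0) = 32.15
Node u (S = 97.75): V_u = e^(−0.1)·[0.8207·0.0000 + 0.1793·13.0250] = 2.1133
Node d (S = 76.5): V_d = e^(−0.1)·[0.8207·13.0250 + 0.1793·32.1500] = 14.8886
Node 0 (S = 85): V_0 = e^(−0.1)·[0.8207·2.1133 + 0.1793·14.8886] = 3.9850

$3.99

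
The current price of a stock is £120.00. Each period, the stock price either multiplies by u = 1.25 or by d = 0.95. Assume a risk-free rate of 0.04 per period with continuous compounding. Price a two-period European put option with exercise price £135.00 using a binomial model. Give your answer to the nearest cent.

£11.98

Risk-neutral probability p = (e^0.04 − 0.95)/(1.25 − 0.95) = 0.0908/0.3000 = 0.3027
Terminal stock prices: S_uu = 187.5, S_ud = 142.5, S_dd = 108.3
Terminal payoffs (K − S): max(-52.5, 0) = 0, max(-7.5, 0) = 0, max(26.7, 0) = 26.7
Node u (S = 150): V_u = e^(−0.04)·[0.3027·0.0000 + 0.6973·0.0000] = 0.0000
Node d (S = 114): V_d = e^(−0.04)·[0.3027·0.0000 + 0.6973·26.7000] = 17.8878
Node 0 (S = 120): V_0 = e^(−0.04)·[0.3027·0.0000 + 0.6973·17.8878] = 11.9841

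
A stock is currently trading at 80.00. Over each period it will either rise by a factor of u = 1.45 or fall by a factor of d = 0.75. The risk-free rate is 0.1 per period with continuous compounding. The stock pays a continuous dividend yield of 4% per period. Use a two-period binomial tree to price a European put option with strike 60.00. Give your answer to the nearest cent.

Per-period risk-free factor R = e^0.1 = 1.1052; dividend-adjusted growth = e^(0.1−0.04) = 1.0618.
Risk-neutral probability p = (1.0618 − 0.75)/(1.45 − 0.75) = 0.3118/0.7000 = 0.4455
Terminal stock prices: S_uu = 168.2, S_ud = 87, S_dd = 45
Terminal payoffs (K − S): max(-108.2, 0) = 0, max(-27, 0) = 0, max(15, 0) = 15
Node u (S = 116): V_u = e^(−0.1)·[0.4455·0.0000 + 0.5545·0.0000] = 0.0000
Node d (S = 60): V_d = e^(−0.1)·[0.4455·0.0000 + 0.5545·15.0000] = 7.5262
Node 0 (S = 80): V_0 = e^(−0.1)·[0.4455·0.0000 + 0.5545·7.5262] = 3.7763

3.78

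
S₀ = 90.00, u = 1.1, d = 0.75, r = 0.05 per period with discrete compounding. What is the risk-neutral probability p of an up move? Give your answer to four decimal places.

Risk-neutral probability p = (1 + 0.05 − 0.75)/(1.1 − 0.75) = 0.3000/0.3500 = 0.8571

p = 0.8571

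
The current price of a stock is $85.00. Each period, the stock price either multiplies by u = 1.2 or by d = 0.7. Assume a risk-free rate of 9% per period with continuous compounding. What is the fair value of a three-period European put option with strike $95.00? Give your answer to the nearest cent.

Risk-neutral probability p = (e^0.09 − 0.7)/(1.2 − 0.7) = 0.3942/0.5000 = 0.7883
Terminal stock prices: S_uuu = 146.9, S_uud = 85.68, S_udd = 49.98, S_ddd = 29.15
Terminal payoffs (K − S): max(-51.88, 0) = 0, max(9.32, 0) = 9.32, max(45.02, 0) = 45.02, max(65.84, 0) = 65.84
Node uu (S = 122.4): V_uu = e^(−0.09)·[0.7883·0.0000 + 0.2117·9.3200] = 1.8028
Node ud (S = 71.4): V_ud = e^(−0.09)·[0.7883·9.3200 + 0.2117·45.0200] = 15.4235
Node dd (S = 41.65): V_dd = e^(−0.09)·[0.7883·45.0200 + 0.2117·65.8450] = 45.1735
Node u (S = 102): V_u = e^(−0.09)·[0.7883·1.8028 + 0.2117·15.4235] = 4.2824
Node d (S = 59.5): V_d = e^(−0.09)·[0.7883·15.4235 + 0.2117·45.1735] = 19.8507
Node 0 (S = 85): V_0 = e^(−0.09)·[0.7883·4.2824 + 0.2117·19.8507] = 6.9252

$6.93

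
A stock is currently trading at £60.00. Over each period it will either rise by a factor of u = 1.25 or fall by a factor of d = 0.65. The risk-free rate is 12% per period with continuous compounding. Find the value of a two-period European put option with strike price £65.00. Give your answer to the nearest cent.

£5.45

Risk-neutral probability p = (e^0.12 − 0.65)/(1.25 − 0.65) = 0.4775/0.6000 = 0.7958
Terminal stock prices: S_uu = 93.75, S_ud = 48.75, S_dd = 25.35
Terminal payoffs (K − S): max(-28.75, 0) = 0, max(16.25, 0) = 16.25, max(39.65, 0) = 39.65
Node u (S = 75): V_u = e^(−0.12)·[0.7958·0.0000 + 0.2042·16.2500] = 2.9426
Node d (S = 39): V_d = e^(−0.12)·[0.7958·16.2500 + 0.2042·39.6500] = 18.6498
Node 0 (S = 60): V_0 = e^(−0.12)·[0.7958·2.9426 + 0.2042·18.6498] = 5.4542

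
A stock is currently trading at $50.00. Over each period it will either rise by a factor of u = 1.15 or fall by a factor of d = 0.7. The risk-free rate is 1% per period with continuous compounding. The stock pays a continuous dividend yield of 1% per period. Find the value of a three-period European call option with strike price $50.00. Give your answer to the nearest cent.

Per-period risk-free factor R = e^0.01 = 1.0101; dividend-adjusted growth = e^(0.01−0.01) = 1.0000.
Risk-neutral probability p = (1.0000 − 0.7)/(1.15 − 0.7) = 0.3000/0.4500 = 0.6667
Terminal stock prices: S_uuu = 76.04, S_uud = 46.29, S_udd = 28.17, S_ddd = 17.15
Terminal payoffs (S − K): max(26.04, 0) = 26.04, max(-3.713, 0) = 0, max(-21.83, 0) = 0, max(-32.85, 0) = 0
Node uu (S = 66.12): V_uu = e^(−0.01)·[0.6667·26.0437 + 0.3333·0.0000] = 17.1897
Node ud (S = 40.25): V_ud = e^(−0.01)·[0.6667·0.0000 + 0.3333·0.0000] = 0.0000
Node dd (S = 24.5): V_dd = e^(−0.01)·[0.6667·0.0000 + 0.3333·0.0000] = 0.0000
Node u (S = 57.5): V_u = e^(−0.01)·[0.6667·17.1897 + 0.3333·0.0000] = 11.3458
Node d (S = 35): V_d = e^(−0.01)·[0.6667·0.0000 + 0.3333·0.0000] = 0.0000
Node 0 (S = 50): V_0 = e^(−0.01)·[0.6667·11.3458 + 0.3333·0.0000] = 7.4886

$7.49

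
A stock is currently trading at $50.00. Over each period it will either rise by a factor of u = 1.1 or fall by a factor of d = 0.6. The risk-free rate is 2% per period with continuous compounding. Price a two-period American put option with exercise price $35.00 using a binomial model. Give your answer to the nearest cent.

Risk-neutral probability p = (e^0.02 − 0.6)/(1.1 − 0.6) = 0.4202/0.5000 = 0.8404
Terminal stock prices: S_uu = 60.5, S_ud = 33, S_dd = 18
Terminal payoffs (K − S): max(-25.5, 0) = 0, max(2, 0) = 2, max(17, 0) = 17
Node u (S = 55): continuation = e^(−0.02)·[0.8404·0.0000 + 0.1596·2.0000] = 0.3129; exercise value = 0.0000 ≤ continuation, so V_u = 0.3129
Node d (S = 30): continuation = e^(−0.02)·[0.8404·2.0000 + 0.1596·17.0000] = 4.3070; exercise value = 5.0000 > continuation, so V_d = 5.0000 (exercise)
Node 0 (S = 50): continuation = e^(−0.02)·[0.8404·0.3129 + 0.1596·5.0000] = 1.0399; exercise value = 0.0000 ≤ continuation, so V_0 = 1.0399

$1.04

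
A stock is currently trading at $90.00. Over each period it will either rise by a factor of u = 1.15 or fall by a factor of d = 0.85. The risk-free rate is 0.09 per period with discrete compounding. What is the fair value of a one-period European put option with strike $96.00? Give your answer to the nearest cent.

$3.58

Risk-neutral probability p = (1 + 0.09 − 0.85)/(1.15 − 0.85) = 0.2400/0.3000 = 0.8000
Terminal stock prices: S_u = 103.5, S_d = 76.5
Terminal payoffs (K − S): max(-7.5, 0) = 0, max(19.5, 0) = 19.5
Node 0 (S = 90): V_0 = 1/1.09·[0.8000·0.0000 + 0.2000·19.5000] = 3.5780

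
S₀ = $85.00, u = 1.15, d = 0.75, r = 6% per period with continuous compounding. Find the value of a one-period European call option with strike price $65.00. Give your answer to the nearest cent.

$24.04

Risk-neutral probability p = (e^0.06 − 0.75)/(1.15 − 0.75) = 0.3118/0.4000 = 0.7796
Terminal stock prices: S_u = 97.75, S_d = 63.75
Terminal payoffs (S − K): max(32.75, 0) = 32.75, max(-1.25, 0) = 0
Node 0 (S = 85): V_0 = e^(−0.06)·[0.7796·32.7500 + 0.2204·0.0000] = 24.0448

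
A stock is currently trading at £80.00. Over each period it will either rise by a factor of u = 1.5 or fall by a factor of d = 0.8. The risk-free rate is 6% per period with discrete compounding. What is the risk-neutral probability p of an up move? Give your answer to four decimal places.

Risk-neutral probability p = (1 + 0.06 − 0.8)/(1.5 − 0.8) = 0.2600/0.7000 = 0.3714

p = 0.3714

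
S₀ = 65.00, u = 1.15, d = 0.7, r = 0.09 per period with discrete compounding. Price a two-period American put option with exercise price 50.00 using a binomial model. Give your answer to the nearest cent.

0.55

Risk-neutral probability p = (1 + 0.09 − 0.7)/(1.15 − 0.7) = 0.3900/0.4500 = 0.8667
Terminal stock prices: S_uu = 85.96, S_ud = 52.32, S_dd = 31.85
Terminal payoffs (K − S): max(-35.96, 0) = 0, max(-2.325, 0) = 0, max(18.15, 0) = 18.15
Node u (S = 74.75): continuation = 1/1.09·[0.8667·0.0000 + 0.1333·0.0000] = 0.0000; exercise value = 0.0000 ≤ continuation, so V_u = 0.0000
Node d (S = 45.5): continuation = 1/1.09·[0.8667·0.0000 + 0.1333·18.1500] = 2.2202; exercise value = 4.5000 > continuation, so V_d = 4.5000 (exercise)
Node 0 (S = 65): continuation = 1/1.09·[0.8667·0.0000 + 0.1333·4.5000] = 0.5505; exercise value = 0.0000 ≤ continuation, so V_0 = 0.5505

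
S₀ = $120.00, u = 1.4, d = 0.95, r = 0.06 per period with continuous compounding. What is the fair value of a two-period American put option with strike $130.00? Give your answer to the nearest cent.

$11.32

Risk-neutral probability p = (e^0.06 − 0.95)/(1.4 − 0.95) = 0.1118/0.4500 = 0.2485
Terminal stock prices: S_uu = 235.2, S_ud = 159.6, S_dd = 108.3
Terminal payoffs (K − S): max(-105.2, 0) = 0, max(-29.6, 0) = 0, max(21.7, 0) = 21.7
Node u (S = 168): continuation = e^(−0.06)·[0.2485·0.0000 + 0.7515·0.0000] = 0.0000; exercise value = 0.0000 ≤ continuation, so V_u = 0.0000
Node d (S = 114): continuation = e^(−0.06)·[0.2485·0.0000 + 0.7515·21.7000] = 15.3573; exercise value = 16.0000 > continuation, so V_d = 16.0000 (exercise)
Node 0 (S = 120): continuation = e^(−0.06)·[0.2485·0.0000 + 0.7515·16.0000] = 11.3234; exercise value = 10.0000 ≤ continuation, so V_0 = 11.3234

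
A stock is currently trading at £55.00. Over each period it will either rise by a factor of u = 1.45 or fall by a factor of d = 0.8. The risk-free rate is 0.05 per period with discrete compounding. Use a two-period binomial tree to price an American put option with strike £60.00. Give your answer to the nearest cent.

£9.38

Risk-neutral probability p = (1 + 0.05 − 0.8)/(1.45 − 0.8) = 0.2500/0.6500 = 0.3846
Terminal stock prices: S_uu = 115.6, S_ud = 63.8, S_dd = 35.2
Terminal payoffs (K − S): max(-55.64, 0) = 0, max(-3.8, 0) = 0, max(24.8, 0) = 24.8
Node u (S = 79.75): continuation = 1/1.05·[0.3846·0.0000 + 0.6154·0.0000] = 0.0000; exercise value = 0.0000 ≤ continuation, so V_u = 0.0000
Node d (S = 44): continuation = 1/1.05·[0.3846·0.0000 + 0.6154·24.8000] = 14.5348; exercise value = 16.0000 > continuation, so V_d = 16.0000 (exercise)
Node 0 (S = 55): continuation = 1/1.05·[0.3846·0.0000 + 0.6154·16.0000] = 9.3773; exercise value = 5.0000 ≤ continuation, so V_0 = 9.3773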